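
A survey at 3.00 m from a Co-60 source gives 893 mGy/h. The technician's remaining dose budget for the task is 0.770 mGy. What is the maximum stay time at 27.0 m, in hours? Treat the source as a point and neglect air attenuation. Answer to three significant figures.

Intensity scales as (d₁/d₂)², so rate at 27.0 m:
(3.00/27.0)² = 0.01235, so 893 × 0.01235 = 11.03 mGy/h.
Stay time = 0.770 mGy ÷ 11.03 mGy/h = 0.06981 h.

0.0698 h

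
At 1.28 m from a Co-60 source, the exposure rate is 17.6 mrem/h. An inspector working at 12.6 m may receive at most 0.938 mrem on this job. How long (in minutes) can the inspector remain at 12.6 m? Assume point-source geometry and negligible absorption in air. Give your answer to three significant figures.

310 min

Since intensity falls as 1/r², rate at 12.6 m:
17.6 × (1.28/12.6)² = 17.6 × 0.01032 = 0.1816 mrem/h.
Stay time = 0.938 mrem ÷ 0.1816 mrem/h = 5.165 h = 309.9 min.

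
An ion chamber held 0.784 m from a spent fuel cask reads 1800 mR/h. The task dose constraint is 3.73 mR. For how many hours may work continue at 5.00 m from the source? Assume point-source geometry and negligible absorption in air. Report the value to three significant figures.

Using I₁d₁² = I₂d₂², rate at 5.00 m:
(0.784/5.00)² = 0.02459, so 1800 × 0.02459 = 44.26 mR/h.
Stay time = 3.73 mR ÷ 44.26 mR/h = 0.08427 h.

0.0843 h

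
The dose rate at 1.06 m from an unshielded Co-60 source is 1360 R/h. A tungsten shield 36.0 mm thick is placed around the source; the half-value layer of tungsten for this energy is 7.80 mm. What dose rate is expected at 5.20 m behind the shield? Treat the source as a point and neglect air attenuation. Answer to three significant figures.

2.31 R/h

Distance alone: (1.06/5.20)² = 0.04155, so 1360 × 0.04155 = 56.51 R/h.
Shield: 36.0/7.80 = 4.615 half-value layers → attenuation 2^(−4.615) = 0.04081.
Combined: 56.51 × 0.04081 = 2.306 R/h.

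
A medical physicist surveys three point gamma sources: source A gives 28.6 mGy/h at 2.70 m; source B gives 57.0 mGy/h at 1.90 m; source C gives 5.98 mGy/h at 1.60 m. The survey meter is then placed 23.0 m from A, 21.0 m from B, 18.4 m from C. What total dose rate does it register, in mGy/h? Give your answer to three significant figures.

0.906 mGy/h

Each source contributes Iᵢ·(dᵢ/rᵢ)²; contributions add.
A: 28.6 × (2.70/23.0)² = 0.3941 mGy/h
B: 57.0 × (1.90/21.0)² = 0.4666 mGy/h
C: 5.98 × (1.60/18.4)² = 0.04522 mGy/h
Total = 0.3941 + 0.4666 + 0.04522 = 0.9059 mGy/h.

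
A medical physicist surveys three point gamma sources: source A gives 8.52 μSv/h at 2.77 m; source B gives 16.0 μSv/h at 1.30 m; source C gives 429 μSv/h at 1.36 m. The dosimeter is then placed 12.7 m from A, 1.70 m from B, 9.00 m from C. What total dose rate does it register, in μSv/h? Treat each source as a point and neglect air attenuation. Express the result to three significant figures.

Each source contributes Iᵢ·(dᵢ/rᵢ)²; contributions add.
A: 8.52 × (2.77/12.7)² = 0.4053 μSv/h
B: 16.0 × (1.30/1.70)² = 9.356 μSv/h
C: 429 × (1.36/9.00)² = 9.796 μSv/h
Total = 0.4053 + 9.356 + 9.796 = 19.56 μSv/h.

19.6 μSv/h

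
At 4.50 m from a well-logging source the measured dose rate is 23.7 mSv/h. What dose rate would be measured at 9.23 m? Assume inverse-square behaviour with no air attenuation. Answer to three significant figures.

5.63 mSv/h

Intensity scales as (d₁/d₂)², so scaling from 4.50 m to 9.23 m:
(4.50/9.23)² = 0.2377, so 23.7 × 0.2377 = 5.633 mSv/h.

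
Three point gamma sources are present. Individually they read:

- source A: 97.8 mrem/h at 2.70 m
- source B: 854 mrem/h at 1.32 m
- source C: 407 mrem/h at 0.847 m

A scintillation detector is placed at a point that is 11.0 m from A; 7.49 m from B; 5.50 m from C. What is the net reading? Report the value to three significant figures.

Each source contributes Iᵢ·(dᵢ/rᵢ)²; contributions add.
A: 97.8 × (2.70/11.0)² = 5.892 mrem/h
B: 854 × (1.32/7.49)² = 26.52 mrem/h
C: 407 × (0.847/5.50)² = 9.652 mrem/h
Total = 5.892 + 26.52 + 9.652 = 42.06 mrem/h.

42.1 mrem/h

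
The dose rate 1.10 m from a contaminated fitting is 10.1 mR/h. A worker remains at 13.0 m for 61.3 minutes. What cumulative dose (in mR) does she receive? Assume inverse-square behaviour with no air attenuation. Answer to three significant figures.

0.0739 mR

Applying the 1/r² law, rate at 13.0 m:
10.1 × (1.10/13.0)² = 10.1 × 0.007160 = 0.07232 mR/h.
Dose = rate × time = 0.07232 mR/h × 1.022 h = 0.07391 mR.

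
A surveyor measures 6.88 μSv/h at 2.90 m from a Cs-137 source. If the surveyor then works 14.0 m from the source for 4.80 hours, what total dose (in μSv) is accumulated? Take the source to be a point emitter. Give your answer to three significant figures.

Using I₁d₁² = I₂d₂², rate at 14.0 m:
6.88 × (2.90/14.0)² = 6.88 × 0.04291 = 0.2952 μSv/h.
Dose = rate × time = 0.2952 μSv/h × 4.800 h = 1.417 μSv.

1.42 μSv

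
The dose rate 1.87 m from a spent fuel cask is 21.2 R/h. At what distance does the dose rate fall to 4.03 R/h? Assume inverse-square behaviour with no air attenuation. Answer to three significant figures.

Using I₁d₁² = I₂d₂², d₂ = d₁·√(I₁/I₂).
I₁/I₂ = 21.2/4.03 = 5.261, so d₂ = 1.87 × √5.261 = 4.289 m.

4.29 m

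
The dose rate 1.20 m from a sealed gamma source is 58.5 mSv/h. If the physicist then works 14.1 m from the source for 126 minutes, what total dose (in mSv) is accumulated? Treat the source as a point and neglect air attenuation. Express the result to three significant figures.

0.890 mSv

Since intensity falls as 1/r², rate at 14.1 m:
(1.20/14.1)² = 0.007243, so 58.5 × 0.007243 = 0.4237 mSv/h.
Dose = rate × time = 0.4237 mSv/h × 2.100 h = 0.8898 mSv.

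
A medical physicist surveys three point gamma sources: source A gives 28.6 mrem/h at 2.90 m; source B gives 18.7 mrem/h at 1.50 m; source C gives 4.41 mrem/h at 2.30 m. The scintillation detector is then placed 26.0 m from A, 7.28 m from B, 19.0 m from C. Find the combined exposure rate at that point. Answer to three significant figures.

1.21 mrem/h

Each source contributes Iᵢ·(dᵢ/rᵢ)²; contributions add.
A: 28.6 × (2.90/26.0)² = 0.3558 mrem/h
B: 18.7 × (1.50/7.28)² = 0.7939 mrem/h
C: 4.41 × (2.30/19.0)² = 0.06462 mrem/h
Total = 0.3558 + 0.7939 + 0.06462 = 1.214 mrem/h.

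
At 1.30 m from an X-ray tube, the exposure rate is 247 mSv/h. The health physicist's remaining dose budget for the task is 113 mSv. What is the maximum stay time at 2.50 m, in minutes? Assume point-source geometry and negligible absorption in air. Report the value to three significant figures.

102 min

Using I₁d₁² = I₂d₂², rate at 2.50 m:
247 × (1.30/2.50)² = 247 × 0.2704 = 66.79 mSv/h.
Stay time = 113 mSv ÷ 66.79 mSv/h = 1.692 h = 101.5 min.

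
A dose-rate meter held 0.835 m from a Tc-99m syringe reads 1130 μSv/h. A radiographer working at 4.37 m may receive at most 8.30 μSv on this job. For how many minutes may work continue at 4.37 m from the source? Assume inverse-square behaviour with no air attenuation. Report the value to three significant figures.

Since intensity falls as 1/r², rate at 4.37 m:
1130 × (0.835/4.37)² = 1130 × 0.03651 = 41.26 μSv/h.
Stay time = 8.30 μSv ÷ 41.26 μSv/h = 0.2012 h = 12.07 min.

12.1 min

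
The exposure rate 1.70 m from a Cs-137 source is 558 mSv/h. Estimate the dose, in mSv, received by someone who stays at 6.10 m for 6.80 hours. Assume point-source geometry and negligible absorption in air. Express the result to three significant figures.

295 mSv

Since intensity falls as 1/r², rate at 6.10 m:
(1.70/6.10)² = 0.07767, so 558 × 0.07767 = 43.34 mSv/h.
Dose = rate × time = 43.34 mSv/h × 6.800 h = 294.7 mSv.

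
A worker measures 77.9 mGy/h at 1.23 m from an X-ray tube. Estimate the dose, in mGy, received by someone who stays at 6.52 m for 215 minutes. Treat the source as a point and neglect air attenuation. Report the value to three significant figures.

Intensity scales as (d₁/d₂)², so rate at 6.52 m:
(1.23/6.52)² = 0.03559, so 77.9 × 0.03559 = 2.772 mGy/h.
Dose = rate × time = 2.772 mGy/h × 3.583 h = 9.932 mGy.

9.93 mGy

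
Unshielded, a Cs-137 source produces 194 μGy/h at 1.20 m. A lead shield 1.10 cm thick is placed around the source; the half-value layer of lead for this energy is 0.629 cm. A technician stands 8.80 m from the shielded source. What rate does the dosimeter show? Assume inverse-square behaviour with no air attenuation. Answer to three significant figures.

1.07 μGy/h

Distance alone: (1.20/8.80)² = 0.01860, so 194 × 0.01860 = 3.608 μGy/h.
Shield: 1.10/0.629 = 1.749 half-value layers → attenuation 2^(−1.749) = 0.2975.
Combined: 3.608 × 0.2975 = 1.073 μGy/h.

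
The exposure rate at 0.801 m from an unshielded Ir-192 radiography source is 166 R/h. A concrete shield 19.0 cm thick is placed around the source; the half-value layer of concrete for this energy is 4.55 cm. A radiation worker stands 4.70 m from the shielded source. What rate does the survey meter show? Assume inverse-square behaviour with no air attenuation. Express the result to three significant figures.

0.267 R/h

Distance alone: 166 × (0.801/4.70)² = 166 × 0.02904 = 4.821 R/h.
Shield: 19.0/4.55 = 4.176 half-value layers → attenuation 2^(−4.176) = 0.05532.
Combined: 4.821 × 0.05532 = 0.2667 R/h.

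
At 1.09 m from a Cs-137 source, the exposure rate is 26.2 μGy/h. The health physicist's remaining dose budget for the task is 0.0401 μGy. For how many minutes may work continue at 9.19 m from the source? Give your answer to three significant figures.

Applying the 1/r² law, rate at 9.19 m:
26.2 × (1.09/9.19)² = 26.2 × 0.01407 = 0.3686 μGy/h.
Stay time = 0.0401 μGy ÷ 0.3686 μGy/h = 0.1088 h = 6.528 min.

6.53 min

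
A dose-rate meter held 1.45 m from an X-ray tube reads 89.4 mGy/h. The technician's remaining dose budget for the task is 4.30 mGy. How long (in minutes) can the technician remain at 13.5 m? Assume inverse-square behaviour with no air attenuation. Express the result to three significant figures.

Intensity scales as (d₁/d₂)², so rate at 13.5 m:
89.4 × (1.45/13.5)² = 89.4 × 0.01154 = 1.032 mGy/h.
Stay time = 4.30 mGy ÷ 1.032 mGy/h = 4.167 h = 250.0 min.

250 min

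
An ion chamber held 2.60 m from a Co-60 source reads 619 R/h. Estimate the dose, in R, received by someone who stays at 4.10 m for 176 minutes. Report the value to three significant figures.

730 R

Using I₁d₁² = I₂d₂², rate at 4.10 m:
619 × (2.60/4.10)² = 619 × 0.4021 = 248.9 R/h.
Dose = rate × time = 248.9 R/h × 2.933 h = 730.0 R.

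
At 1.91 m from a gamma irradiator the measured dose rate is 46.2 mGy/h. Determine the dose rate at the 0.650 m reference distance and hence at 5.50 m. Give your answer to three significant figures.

399 mGy/h; 5.57 mGy/h

Since intensity falls as 1/r²,
At 0.650 m: (1.91/0.650)² = 8.635, so 46.2 × 8.635 = 398.9 mGy/h
At 5.50 m: (0.650/5.50)² = 0.01397, so 398.9 × 0.01397 = 5.573 mGy/h.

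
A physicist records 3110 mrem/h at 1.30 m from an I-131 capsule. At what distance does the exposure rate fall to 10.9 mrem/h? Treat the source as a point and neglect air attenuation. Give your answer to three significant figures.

22.0 m

Applying the 1/r² law, d₂ = d₁·√(I₁/I₂).
I₁/I₂ = 3110/10.9 = 285.3, so d₂ = 1.30 × √285.3 = 21.96 m.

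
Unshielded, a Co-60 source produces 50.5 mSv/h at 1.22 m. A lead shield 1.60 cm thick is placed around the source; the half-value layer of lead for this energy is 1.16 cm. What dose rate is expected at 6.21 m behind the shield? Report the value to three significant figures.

Distance alone: 50.5 × (1.22/6.21)² = 50.5 × 0.03860 = 1.949 mSv/h.
Shield: 1.60/1.16 = 1.379 half-value layers → attenuation 2^(−1.379) = 0.3845.
Combined: 1.949 × 0.3845 = 0.7494 mSv/h.

0.749 mSv/h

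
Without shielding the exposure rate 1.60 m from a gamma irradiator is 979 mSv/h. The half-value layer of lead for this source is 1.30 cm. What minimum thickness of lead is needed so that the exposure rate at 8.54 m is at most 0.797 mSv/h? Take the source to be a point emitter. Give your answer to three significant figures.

At 8.54 m, distance alone gives 979 × (1.60/8.54)² = 979 × 0.03510 = 34.36 mSv/h.
Further attenuation needed: 34.36/0.797 = 43.11.
n = log₂(43.11) = 5.430 half-value layers.
Thickness = 5.430 × 1.30 cm = 7.059 cm.

7.06 cm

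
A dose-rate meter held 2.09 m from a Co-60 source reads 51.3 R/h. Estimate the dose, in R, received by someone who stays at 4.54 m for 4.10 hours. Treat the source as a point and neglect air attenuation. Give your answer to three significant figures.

Intensity scales as (d₁/d₂)², so rate at 4.54 m:
51.3 × (2.09/4.54)² = 51.3 × 0.2119 = 10.87 R/h.
Dose = rate × time = 10.87 R/h × 4.100 h = 44.57 R.

44.6 R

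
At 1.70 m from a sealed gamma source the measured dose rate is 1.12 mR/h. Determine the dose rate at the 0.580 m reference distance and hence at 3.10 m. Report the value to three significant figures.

Intensity scales as (d₁/d₂)², so
At 0.580 m: 1.12 × (1.70/0.580)² = 1.12 × 8.591 = 9.622 mR/h
At 3.10 m: (0.580/3.10)² = 0.03501, so 9.622 × 0.03501 = 0.3369 mR/h.

9.62 mR/h; 0.337 mR/h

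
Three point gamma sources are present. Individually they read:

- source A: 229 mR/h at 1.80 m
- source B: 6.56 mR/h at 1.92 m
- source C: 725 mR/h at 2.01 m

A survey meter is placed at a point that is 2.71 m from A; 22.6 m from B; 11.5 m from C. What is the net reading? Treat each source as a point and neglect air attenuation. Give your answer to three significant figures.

Each source contributes Iᵢ·(dᵢ/rᵢ)²; contributions add.
A: 229 × (1.80/2.71)² = 101.0 mR/h
B: 6.56 × (1.92/22.6)² = 0.04735 mR/h
C: 725 × (2.01/11.5)² = 22.15 mR/h
Total = 101.0 + 0.04735 + 22.15 = 123.2 mR/h.

123 mR/h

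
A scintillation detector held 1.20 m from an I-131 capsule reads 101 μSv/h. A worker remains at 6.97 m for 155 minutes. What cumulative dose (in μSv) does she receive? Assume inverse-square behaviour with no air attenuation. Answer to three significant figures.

7.73 μSv

Intensity scales as (d₁/d₂)², so rate at 6.97 m:
(1.20/6.97)² = 0.02964, so 101 × 0.02964 = 2.994 μSv/h.
Dose = rate × time = 2.994 μSv/h × 2.583 h = 7.734 μSv.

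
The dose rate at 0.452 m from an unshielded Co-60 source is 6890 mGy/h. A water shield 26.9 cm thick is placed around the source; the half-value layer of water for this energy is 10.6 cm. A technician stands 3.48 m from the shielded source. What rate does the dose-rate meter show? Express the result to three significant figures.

Distance alone: (0.452/3.48)² = 0.01687, so 6890 × 0.01687 = 116.2 mGy/h.
Shield: 26.9/10.6 = 2.538 half-value layers → attenuation 2^(−2.538) = 0.1722.
Combined: 116.2 × 0.1722 = 20.01 mGy/h.

20.0 mGy/h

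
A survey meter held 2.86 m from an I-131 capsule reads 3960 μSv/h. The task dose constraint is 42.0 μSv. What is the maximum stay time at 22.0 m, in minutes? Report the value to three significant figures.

Since intensity falls as 1/r², rate at 22.0 m:
(2.86/22.0)² = 0.01690, so 3960 × 0.01690 = 66.92 μSv/h.
Stay time = 42.0 μSv ÷ 66.92 μSv/h = 0.6276 h = 37.66 min.

37.7 min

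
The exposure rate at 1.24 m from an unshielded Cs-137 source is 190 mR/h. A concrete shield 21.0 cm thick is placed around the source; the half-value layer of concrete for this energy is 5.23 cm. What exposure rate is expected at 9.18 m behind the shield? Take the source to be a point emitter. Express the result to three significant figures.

0.214 mR/h

Distance alone: 190 × (1.24/9.18)² = 190 × 0.01825 = 3.467 mR/h.
Shield: 21.0/5.23 = 4.015 half-value layers → attenuation 2^(−4.015) = 0.06185.
Combined: 3.467 × 0.06185 = 0.2144 mR/h.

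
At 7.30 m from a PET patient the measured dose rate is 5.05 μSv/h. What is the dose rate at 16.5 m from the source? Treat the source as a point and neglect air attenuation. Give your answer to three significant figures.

Applying the 1/r² law, scaling from 7.30 m to 16.5 m:
5.05 × (7.30/16.5)² = 5.05 × 0.1957 = 0.9883 μSv/h.

0.988 μSv/h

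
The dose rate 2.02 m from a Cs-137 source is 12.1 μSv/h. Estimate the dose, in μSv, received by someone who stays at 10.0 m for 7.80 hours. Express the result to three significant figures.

3.85 μSv

By the inverse-square law, rate at 10.0 m:
(2.02/10.0)² = 0.04080, so 12.1 × 0.04080 = 0.4937 μSv/h.
Dose = rate × time = 0.4937 μSv/h × 7.800 h = 3.851 μSv.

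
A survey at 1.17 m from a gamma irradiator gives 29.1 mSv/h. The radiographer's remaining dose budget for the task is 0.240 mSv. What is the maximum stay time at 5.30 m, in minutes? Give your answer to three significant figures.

Since intensity falls as 1/r², rate at 5.30 m:
(1.17/5.30)² = 0.04873, so 29.1 × 0.04873 = 1.418 mSv/h.
Stay time = 0.240 mSv ÷ 1.418 mSv/h = 0.1693 h = 10.16 min.

10.2 min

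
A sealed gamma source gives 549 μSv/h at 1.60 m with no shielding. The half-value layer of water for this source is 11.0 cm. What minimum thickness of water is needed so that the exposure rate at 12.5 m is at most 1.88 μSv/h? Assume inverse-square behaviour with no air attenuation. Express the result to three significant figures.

At 12.5 m, distance alone gives 549 × (1.60/12.5)² = 549 × 0.01638 = 8.993 μSv/h.
Further attenuation needed: 8.993/1.88 = 4.784.
n = log₂(4.784) = 2.258 half-value layers.
Thickness = 2.258 × 11.0 cm = 24.84 cm.

24.8 cm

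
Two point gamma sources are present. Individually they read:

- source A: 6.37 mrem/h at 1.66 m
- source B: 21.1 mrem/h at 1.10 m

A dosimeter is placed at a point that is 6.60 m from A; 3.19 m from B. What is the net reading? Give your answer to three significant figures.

Each source contributes Iᵢ·(dᵢ/rᵢ)²; contributions add.
A: 6.37 × (1.66/6.60)² = 0.4030 mrem/h
B: 21.1 × (1.10/3.19)² = 2.509 mrem/h
Total = 0.4030 + 2.509 = 2.912 mrem/h.

2.91 mrem/h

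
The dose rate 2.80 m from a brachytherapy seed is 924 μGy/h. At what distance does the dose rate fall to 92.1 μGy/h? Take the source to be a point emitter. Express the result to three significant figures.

8.87 m

Intensity scales as (d₁/d₂)², so d₂ = d₁·√(I₁/I₂).
I₁/I₂ = 924/92.1 = 10.03, so d₂ = 2.80 × √10.03 = 8.868 m.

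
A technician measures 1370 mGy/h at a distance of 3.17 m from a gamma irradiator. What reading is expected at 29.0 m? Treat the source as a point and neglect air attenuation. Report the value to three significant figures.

16.4 mGy/h

By the inverse-square law, the rate at 29.0 m is
1370 × (3.17/29.0)² = 1370 × 0.01195 = 16.37 mGy/h.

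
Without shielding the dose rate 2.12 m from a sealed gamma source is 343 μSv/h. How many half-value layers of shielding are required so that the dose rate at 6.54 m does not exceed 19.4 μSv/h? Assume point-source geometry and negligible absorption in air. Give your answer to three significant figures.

At 6.54 m, distance alone gives 343 × (2.12/6.54)² = 343 × 0.1051 = 36.05 μSv/h.
Further attenuation needed: 36.05/19.4 = 1.858.
n = log₂(1.858) = 0.8938 half-value layers.

0.894 half-value layers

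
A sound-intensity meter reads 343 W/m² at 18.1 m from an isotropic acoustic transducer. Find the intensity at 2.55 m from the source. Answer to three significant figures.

Intensity scales as (d₁/d₂)², so the rate at 2.55 m is
343 × (18.1/2.55)² = 343 × 50.38 = 17280 W/m².

17300 W/m²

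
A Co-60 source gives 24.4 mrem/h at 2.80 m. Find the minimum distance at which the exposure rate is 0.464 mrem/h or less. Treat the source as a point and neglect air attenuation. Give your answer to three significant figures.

Applying the 1/r² law, d₂ = d₁·√(I₁/I₂).
I₁/I₂ = 24.4/0.464 = 52.59, so d₂ = 2.80 × √52.59 = 20.31 m.

20.3 m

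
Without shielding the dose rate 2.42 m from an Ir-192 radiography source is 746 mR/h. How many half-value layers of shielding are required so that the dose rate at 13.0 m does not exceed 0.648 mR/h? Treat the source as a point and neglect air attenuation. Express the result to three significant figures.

5.32 half-value layers

At 13.0 m, distance alone gives 746 × (2.42/13.0)² = 746 × 0.03465 = 25.85 mR/h.
Further attenuation needed: 25.85/0.648 = 39.89.
n = log₂(39.89) = 5.318 half-value layers.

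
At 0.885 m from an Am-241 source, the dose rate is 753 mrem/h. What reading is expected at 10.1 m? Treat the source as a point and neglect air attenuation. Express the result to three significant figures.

5.78 mrem/h

Using I₁d₁² = I₂d₂², the rate at 10.1 m is
753 × (0.885/10.1)² = 753 × 0.007678 = 5.782 mrem/h.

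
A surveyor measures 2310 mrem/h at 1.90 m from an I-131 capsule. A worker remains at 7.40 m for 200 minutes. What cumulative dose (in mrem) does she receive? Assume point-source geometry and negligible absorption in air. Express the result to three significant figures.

Applying the 1/r² law, rate at 7.40 m:
(1.90/7.40)² = 0.06592, so 2310 × 0.06592 = 152.3 mrem/h.
Dose = rate × time = 152.3 mrem/h × 3.333 h = 507.6 mrem.

508 mrem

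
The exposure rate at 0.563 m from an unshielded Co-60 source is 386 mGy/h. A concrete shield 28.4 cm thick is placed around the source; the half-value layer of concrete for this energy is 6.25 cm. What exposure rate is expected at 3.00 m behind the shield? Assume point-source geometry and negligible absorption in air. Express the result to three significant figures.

Distance alone: 386 × (0.563/3.00)² = 386 × 0.03522 = 13.59 mGy/h.
Shield: 28.4/6.25 = 4.544 half-value layers → attenuation 2^(−4.544) = 0.04287.
Combined: 13.59 × 0.04287 = 0.5826 mGy/h.

0.583 mGy/h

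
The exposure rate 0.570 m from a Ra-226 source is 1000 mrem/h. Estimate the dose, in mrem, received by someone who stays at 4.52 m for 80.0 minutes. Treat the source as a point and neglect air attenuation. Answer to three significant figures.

21.2 mrem

By the inverse-square law, rate at 4.52 m:
1000 × (0.570/4.52)² = 1000 × 0.01590 = 15.90 mrem/h.
Dose = rate × time = 15.90 mrem/h × 1.333 h = 21.19 mrem.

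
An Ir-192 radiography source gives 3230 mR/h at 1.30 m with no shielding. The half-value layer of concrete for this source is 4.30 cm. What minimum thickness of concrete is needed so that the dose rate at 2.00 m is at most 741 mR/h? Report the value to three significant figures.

3.79 cm

At 2.00 m, distance alone gives 3230 × (1.30/2.00)² = 3230 × 0.4225 = 1365 mR/h.
Further attenuation needed: 1365/741 = 1.842.
n = log₂(1.842) = 0.8813 half-value layers.
Thickness = 0.8813 × 4.30 cm = 3.790 cm.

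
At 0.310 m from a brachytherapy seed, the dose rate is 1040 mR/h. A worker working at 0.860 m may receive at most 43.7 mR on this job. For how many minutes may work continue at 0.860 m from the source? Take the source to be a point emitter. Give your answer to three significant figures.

Applying the 1/r² law, rate at 0.860 m:
(0.310/0.860)² = 0.1299, so 1040 × 0.1299 = 135.1 mR/h.
Stay time = 43.7 mR ÷ 135.1 mR/h = 0.3235 h = 19.41 min.

19.4 min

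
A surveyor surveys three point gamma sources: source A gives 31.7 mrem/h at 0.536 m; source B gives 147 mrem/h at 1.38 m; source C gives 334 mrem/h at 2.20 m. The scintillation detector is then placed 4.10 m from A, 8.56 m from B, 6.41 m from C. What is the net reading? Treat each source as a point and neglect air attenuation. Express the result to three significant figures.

43.7 mrem/h

By superposition, sum each source's inverse-square contribution:
A: 31.7 × (0.536/4.10)² = 0.5418 mrem/h
B: 147 × (1.38/8.56)² = 3.821 mrem/h
C: 334 × (2.20/6.41)² = 39.34 mrem/h
Total = 0.5418 + 3.821 + 39.34 = 43.70 mrem/h.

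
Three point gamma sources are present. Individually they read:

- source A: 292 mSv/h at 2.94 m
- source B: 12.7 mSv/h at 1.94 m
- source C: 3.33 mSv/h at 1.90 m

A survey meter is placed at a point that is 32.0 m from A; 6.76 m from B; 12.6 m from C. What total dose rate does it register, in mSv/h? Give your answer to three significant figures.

3.59 mSv/h

By superposition, sum each source's inverse-square contribution:
A: 292 × (2.94/32.0)² = 2.465 mSv/h
B: 12.7 × (1.94/6.76)² = 1.046 mSv/h
C: 3.33 × (1.90/12.6)² = 0.07572 mSv/h
Total = 2.465 + 1.046 + 0.07572 = 3.587 mSv/h.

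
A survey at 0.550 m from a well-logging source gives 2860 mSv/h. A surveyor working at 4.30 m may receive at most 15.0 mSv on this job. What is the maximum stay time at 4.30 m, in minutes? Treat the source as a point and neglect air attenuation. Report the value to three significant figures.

19.2 min

Since intensity falls as 1/r², rate at 4.30 m:
2860 × (0.550/4.30)² = 2860 × 0.01636 = 46.79 mSv/h.
Stay time = 15.0 mSv ÷ 46.79 mSv/h = 0.3206 h = 19.24 min.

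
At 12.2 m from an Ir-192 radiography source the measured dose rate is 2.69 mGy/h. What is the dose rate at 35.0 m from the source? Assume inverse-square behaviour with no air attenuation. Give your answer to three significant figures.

0.327 mGy/h

Since intensity falls as 1/r², scaling from 12.2 m to 35.0 m:
2.69 × (12.2/35.0)² = 2.69 × 0.1215 = 0.3268 mGy/h.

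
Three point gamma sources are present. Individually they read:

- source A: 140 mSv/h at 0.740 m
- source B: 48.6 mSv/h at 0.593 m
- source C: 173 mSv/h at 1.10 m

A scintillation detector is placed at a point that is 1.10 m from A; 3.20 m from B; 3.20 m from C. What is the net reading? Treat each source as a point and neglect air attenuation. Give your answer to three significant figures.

Each source contributes Iᵢ·(dᵢ/rᵢ)²; contributions add.
A: 140 × (0.740/1.10)² = 63.36 mSv/h
B: 48.6 × (0.593/3.20)² = 1.669 mSv/h
C: 173 × (1.10/3.20)² = 20.44 mSv/h
Total = 63.36 + 1.669 + 20.44 = 85.47 mSv/h.

85.5 mSv/h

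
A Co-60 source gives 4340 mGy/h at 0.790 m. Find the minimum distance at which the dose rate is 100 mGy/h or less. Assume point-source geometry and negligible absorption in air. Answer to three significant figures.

Since intensity falls as 1/r², d₂ = d₁·√(I₁/I₂).
I₁/I₂ = 4340/100 = 43.40, so d₂ = 0.790 × √43.40 = 5.204 m.

5.20 m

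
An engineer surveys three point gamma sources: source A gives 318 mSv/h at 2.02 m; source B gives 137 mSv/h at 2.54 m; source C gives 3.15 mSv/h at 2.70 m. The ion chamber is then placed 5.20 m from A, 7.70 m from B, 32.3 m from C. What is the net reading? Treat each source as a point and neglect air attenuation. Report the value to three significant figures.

62.9 mSv/h

Each source contributes Iᵢ·(dᵢ/rᵢ)²; contributions add.
A: 318 × (2.02/5.20)² = 47.99 mSv/h
B: 137 × (2.54/7.70)² = 14.91 mSv/h
C: 3.15 × (2.70/32.3)² = 0.02201 mSv/h
Total = 47.99 + 14.91 + 0.02201 = 62.92 mSv/h.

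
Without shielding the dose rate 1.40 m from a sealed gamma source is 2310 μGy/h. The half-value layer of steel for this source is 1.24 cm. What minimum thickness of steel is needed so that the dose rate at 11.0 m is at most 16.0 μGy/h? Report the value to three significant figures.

1.52 cm

At 11.0 m, distance alone gives (1.40/11.0)² = 0.01620, so 2310 × 0.01620 = 37.42 μGy/h.
Further attenuation needed: 37.42/16.0 = 2.339.
n = log₂(2.339) = 1.226 half-value layers.
Thickness = 1.226 × 1.24 cm = 1.520 cm.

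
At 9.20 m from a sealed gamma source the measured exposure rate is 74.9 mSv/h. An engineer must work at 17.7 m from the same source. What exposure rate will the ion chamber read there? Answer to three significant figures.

20.2 mSv/h

Intensity scales as (d₁/d₂)², so scaling from 9.20 m to 17.7 m:
74.9 × (9.20/17.7)² = 74.9 × 0.2702 = 20.24 mSv/h.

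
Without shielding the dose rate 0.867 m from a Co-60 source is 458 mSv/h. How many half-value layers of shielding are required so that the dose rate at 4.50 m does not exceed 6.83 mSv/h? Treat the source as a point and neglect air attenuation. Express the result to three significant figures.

At 4.50 m, distance alone gives (0.867/4.50)² = 0.03712, so 458 × 0.03712 = 17.00 mSv/h.
Further attenuation needed: 17.00/6.83 = 2.489.
n = log₂(2.489) = 1.316 half-value layers.

1.32 half-value layers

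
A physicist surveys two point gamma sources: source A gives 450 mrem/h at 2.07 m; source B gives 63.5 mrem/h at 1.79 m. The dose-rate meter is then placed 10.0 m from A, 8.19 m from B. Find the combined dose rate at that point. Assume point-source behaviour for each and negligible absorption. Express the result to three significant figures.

22.3 mrem/h

Each source contributes Iᵢ·(dᵢ/rᵢ)²; contributions add.
A: 450 × (2.07/10.0)² = 19.28 mrem/h
B: 63.5 × (1.79/8.19)² = 3.033 mrem/h
Total = 19.28 + 3.033 = 22.31 mrem/h.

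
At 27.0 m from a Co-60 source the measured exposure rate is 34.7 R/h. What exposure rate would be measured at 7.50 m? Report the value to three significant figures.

Since intensity falls as 1/r², scaling from 27.0 m to 7.50 m:
34.7 × (27.0/7.50)² = 34.7 × 12.96 = 449.7 R/h.

450 R/h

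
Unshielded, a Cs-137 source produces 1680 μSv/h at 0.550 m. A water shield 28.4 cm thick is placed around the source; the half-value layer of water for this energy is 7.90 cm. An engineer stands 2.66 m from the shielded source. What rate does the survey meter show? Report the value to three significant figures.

Distance alone: (0.550/2.66)² = 0.04275, so 1680 × 0.04275 = 71.82 μSv/h.
Shield: 28.4/7.90 = 3.595 half-value layers → attenuation 2^(−3.595) = 0.08276.
Combined: 71.82 × 0.08276 = 5.944 μSv/h.

5.94 μSv/h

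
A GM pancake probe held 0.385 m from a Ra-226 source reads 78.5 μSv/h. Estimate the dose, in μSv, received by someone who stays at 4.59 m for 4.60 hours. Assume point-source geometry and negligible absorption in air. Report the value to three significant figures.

2.54 μSv

Intensity scales as (d₁/d₂)², so rate at 4.59 m:
78.5 × (0.385/4.59)² = 78.5 × 0.007036 = 0.5523 μSv/h.
Dose = rate × time = 0.5523 μSv/h × 4.600 h = 2.541 μSv.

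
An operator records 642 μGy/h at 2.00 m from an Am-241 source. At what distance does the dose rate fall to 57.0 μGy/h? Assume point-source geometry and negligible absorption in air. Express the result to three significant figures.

6.71 m

By the inverse-square law, d₂ = d₁·√(I₁/I₂).
I₁/I₂ = 642/57.0 = 11.26, so d₂ = 2.00 × √11.26 = 6.711 m.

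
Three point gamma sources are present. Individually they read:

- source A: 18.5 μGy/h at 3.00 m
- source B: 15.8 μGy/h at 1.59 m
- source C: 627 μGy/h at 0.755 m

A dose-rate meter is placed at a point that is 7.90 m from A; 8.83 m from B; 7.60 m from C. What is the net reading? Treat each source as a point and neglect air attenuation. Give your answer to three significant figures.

9.37 μGy/h

By superposition, sum each source's inverse-square contribution:
A: 18.5 × (3.00/7.90)² = 2.668 μGy/h
B: 15.8 × (1.59/8.83)² = 0.5123 μGy/h
C: 627 × (0.755/7.60)² = 6.188 μGy/h
Total = 2.668 + 0.5123 + 6.188 = 9.368 μGy/h.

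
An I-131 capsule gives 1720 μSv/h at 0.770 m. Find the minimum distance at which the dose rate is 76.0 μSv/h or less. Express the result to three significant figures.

Applying the 1/r² law, d₂ = d₁·√(I₁/I₂).
I₁/I₂ = 1720/76.0 = 22.63, so d₂ = 0.770 × √22.63 = 3.663 m.

3.66 m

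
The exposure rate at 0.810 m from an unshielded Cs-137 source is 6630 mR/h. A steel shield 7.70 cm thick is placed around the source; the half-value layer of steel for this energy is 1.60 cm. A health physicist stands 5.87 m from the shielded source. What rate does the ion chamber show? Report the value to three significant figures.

Distance alone: 6630 × (0.810/5.87)² = 6630 × 0.01904 = 126.2 mR/h.
Shield: 7.70/1.60 = 4.812 half-value layers → attenuation 2^(−4.812) = 0.03560.
Combined: 126.2 × 0.03560 = 4.493 mR/h.

4.49 mR/h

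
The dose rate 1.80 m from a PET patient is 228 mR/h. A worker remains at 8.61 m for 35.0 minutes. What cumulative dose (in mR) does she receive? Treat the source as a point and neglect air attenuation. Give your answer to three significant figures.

Using I₁d₁² = I₂d₂², rate at 8.61 m:
(1.80/8.61)² = 0.04371, so 228 × 0.04371 = 9.966 mR/h.
Dose = rate × time = 9.966 mR/h × 0.5833 h = 5.813 mR.

5.81 mR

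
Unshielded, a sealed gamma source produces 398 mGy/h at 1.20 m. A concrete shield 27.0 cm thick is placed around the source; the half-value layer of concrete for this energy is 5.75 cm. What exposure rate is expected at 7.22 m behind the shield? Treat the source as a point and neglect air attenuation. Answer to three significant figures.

Distance alone: (1.20/7.22)² = 0.02762, so 398 × 0.02762 = 10.99 mGy/h.
Shield: 27.0/5.75 = 4.696 half-value layers → attenuation 2^(−4.696) = 0.03858.
Combined: 10.99 × 0.03858 = 0.4240 mGy/h.

0.424 mGy/h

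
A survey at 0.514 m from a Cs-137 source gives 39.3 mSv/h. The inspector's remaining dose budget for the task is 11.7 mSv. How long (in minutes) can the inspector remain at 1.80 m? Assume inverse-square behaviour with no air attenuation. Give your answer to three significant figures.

219 min

Since intensity falls as 1/r², rate at 1.80 m:
39.3 × (0.514/1.80)² = 39.3 × 0.08154 = 3.205 mSv/h.
Stay time = 11.7 mSv ÷ 3.205 mSv/h = 3.651 h = 219.1 min.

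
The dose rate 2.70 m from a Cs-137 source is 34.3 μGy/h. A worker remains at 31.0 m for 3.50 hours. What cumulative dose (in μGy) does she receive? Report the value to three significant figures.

Applying the 1/r² law, rate at 31.0 m:
(2.70/31.0)² = 0.007586, so 34.3 × 0.007586 = 0.2602 μGy/h.
Dose = rate × time = 0.2602 μGy/h × 3.500 h = 0.9107 μGy.

0.911 μGy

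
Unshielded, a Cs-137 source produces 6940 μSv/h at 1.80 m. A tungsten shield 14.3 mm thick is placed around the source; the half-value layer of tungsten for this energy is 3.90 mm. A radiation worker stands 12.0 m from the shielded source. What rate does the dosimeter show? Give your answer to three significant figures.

Distance alone: 6940 × (1.80/12.0)² = 6940 × 0.02250 = 156.2 μSv/h.
Shield: 14.3/3.90 = 3.667 half-value layers → attenuation 2^(−3.667) = 0.07873.
Combined: 156.2 × 0.07873 = 12.30 μSv/h.

12.3 μSv/h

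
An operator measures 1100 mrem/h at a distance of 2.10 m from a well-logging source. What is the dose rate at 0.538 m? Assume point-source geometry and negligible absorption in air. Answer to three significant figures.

16800 mrem/h

By the inverse-square law, the rate at 0.538 m is
1100 × (2.10/0.538)² = 1100 × 15.24 = 16760 mrem/h.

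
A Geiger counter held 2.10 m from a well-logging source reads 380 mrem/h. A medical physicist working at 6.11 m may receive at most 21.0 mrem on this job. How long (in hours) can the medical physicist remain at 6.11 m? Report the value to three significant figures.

Applying the 1/r² law, rate at 6.11 m:
380 × (2.10/6.11)² = 380 × 0.1181 = 44.88 mrem/h.
Stay time = 21.0 mrem ÷ 44.88 mrem/h = 0.4679 h.

0.468 h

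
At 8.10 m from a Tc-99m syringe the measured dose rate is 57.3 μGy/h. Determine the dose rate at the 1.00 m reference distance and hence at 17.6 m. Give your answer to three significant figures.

3760 μGy/h; 12.1 μGy/h

Intensity scales as (d₁/d₂)², so
At 1.00 m: 57.3 × (8.10/1.00)² = 57.3 × 65.61 = 3759 μGy/h
At 17.6 m: (1.00/17.6)² = 0.003228, so 3759 × 0.003228 = 12.13 μGy/h.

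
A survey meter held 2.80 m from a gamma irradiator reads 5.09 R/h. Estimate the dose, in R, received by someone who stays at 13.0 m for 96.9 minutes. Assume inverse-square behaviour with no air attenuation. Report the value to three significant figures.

0.381 R

Intensity scales as (d₁/d₂)², so rate at 13.0 m:
5.09 × (2.80/13.0)² = 5.09 × 0.04639 = 0.2361 R/h.
Dose = rate × time = 0.2361 R/h × 1.615 h = 0.3813 R.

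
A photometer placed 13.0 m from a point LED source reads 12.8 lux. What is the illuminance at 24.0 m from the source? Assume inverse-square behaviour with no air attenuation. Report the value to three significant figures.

Intensity scales as (d₁/d₂)², so scaling from 13.0 m to 24.0 m:
(13.0/24.0)² = 0.2934, so 12.8 × 0.2934 = 3.756 lux.

3.76 lux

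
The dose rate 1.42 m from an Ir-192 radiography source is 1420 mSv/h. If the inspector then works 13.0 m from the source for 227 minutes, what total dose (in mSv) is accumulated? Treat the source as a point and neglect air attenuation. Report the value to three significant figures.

Using I₁d₁² = I₂d₂², rate at 13.0 m:
(1.42/13.0)² = 0.01193, so 1420 × 0.01193 = 16.94 mSv/h.
Dose = rate × time = 16.94 mSv/h × 3.783 h = 64.08 mSv.

64.1 mSv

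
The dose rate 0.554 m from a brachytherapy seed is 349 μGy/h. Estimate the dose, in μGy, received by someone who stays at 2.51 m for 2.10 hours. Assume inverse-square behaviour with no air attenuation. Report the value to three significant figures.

Applying the 1/r² law, rate at 2.51 m:
349 × (0.554/2.51)² = 349 × 0.04872 = 17.00 μGy/h.
Dose = rate × time = 17.00 μGy/h × 2.100 h = 35.70 μGy.

35.7 μGy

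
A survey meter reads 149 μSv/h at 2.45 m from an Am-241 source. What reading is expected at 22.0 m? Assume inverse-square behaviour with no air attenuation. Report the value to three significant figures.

Since intensity falls as 1/r², the rate at 22.0 m is
149 × (2.45/22.0)² = 149 × 0.01240 = 1.848 μSv/h.

1.85 μSv/h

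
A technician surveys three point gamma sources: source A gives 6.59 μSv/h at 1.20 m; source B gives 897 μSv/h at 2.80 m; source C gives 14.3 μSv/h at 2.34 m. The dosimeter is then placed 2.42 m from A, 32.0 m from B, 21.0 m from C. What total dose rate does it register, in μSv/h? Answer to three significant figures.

By superposition, sum each source's inverse-square contribution:
A: 6.59 × (1.20/2.42)² = 1.620 μSv/h
B: 897 × (2.80/32.0)² = 6.868 μSv/h
C: 14.3 × (2.34/21.0)² = 0.1776 μSv/h
Total = 1.620 + 6.868 + 0.1776 = 8.666 μSv/h.

8.67 μSv/h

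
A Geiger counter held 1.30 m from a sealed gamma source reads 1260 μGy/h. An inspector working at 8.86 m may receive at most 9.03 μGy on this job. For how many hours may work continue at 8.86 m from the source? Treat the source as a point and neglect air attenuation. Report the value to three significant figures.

Using I₁d₁² = I₂d₂², rate at 8.86 m:
1260 × (1.30/8.86)² = 1260 × 0.02153 = 27.13 μGy/h.
Stay time = 9.03 μGy ÷ 27.13 μGy/h = 0.3328 h.

0.333 h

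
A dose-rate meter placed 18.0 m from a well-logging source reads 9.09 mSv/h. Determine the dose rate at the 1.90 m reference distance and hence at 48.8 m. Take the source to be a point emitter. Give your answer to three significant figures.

Intensity scales as (d₁/d₂)², so
At 1.90 m: (18.0/1.90)² = 89.75, so 9.09 × 89.75 = 815.8 mSv/h
At 48.8 m: 815.8 × (1.90/48.8)² = 815.8 × 0.001516 = 1.237 mSv/h.

816 mSv/h; 1.24 mSv/h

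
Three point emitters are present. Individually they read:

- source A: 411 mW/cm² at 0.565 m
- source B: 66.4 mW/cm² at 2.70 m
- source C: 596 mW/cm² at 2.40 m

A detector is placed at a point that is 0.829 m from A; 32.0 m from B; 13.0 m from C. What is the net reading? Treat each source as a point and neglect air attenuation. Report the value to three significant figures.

212 mW/cm²

By superposition, sum each source's inverse-square contribution:
A: 411 × (0.565/0.829)² = 190.9 mW/cm²
B: 66.4 × (2.70/32.0)² = 0.4727 mW/cm²
C: 596 × (2.40/13.0)² = 20.31 mW/cm²
Total = 190.9 + 0.4727 + 20.31 = 211.7 mW/cm².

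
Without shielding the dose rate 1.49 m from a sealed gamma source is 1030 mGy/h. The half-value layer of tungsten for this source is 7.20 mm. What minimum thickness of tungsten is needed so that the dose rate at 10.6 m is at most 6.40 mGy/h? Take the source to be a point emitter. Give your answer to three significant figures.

12.0 mm

At 10.6 m, distance alone gives 1030 × (1.49/10.6)² = 1030 × 0.01976 = 20.35 mGy/h.
Further attenuation needed: 20.35/6.40 = 3.180.
n = log₂(3.180) = 1.669 half-value layers.
Thickness = 1.669 × 7.20 mm = 12.02 mm.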